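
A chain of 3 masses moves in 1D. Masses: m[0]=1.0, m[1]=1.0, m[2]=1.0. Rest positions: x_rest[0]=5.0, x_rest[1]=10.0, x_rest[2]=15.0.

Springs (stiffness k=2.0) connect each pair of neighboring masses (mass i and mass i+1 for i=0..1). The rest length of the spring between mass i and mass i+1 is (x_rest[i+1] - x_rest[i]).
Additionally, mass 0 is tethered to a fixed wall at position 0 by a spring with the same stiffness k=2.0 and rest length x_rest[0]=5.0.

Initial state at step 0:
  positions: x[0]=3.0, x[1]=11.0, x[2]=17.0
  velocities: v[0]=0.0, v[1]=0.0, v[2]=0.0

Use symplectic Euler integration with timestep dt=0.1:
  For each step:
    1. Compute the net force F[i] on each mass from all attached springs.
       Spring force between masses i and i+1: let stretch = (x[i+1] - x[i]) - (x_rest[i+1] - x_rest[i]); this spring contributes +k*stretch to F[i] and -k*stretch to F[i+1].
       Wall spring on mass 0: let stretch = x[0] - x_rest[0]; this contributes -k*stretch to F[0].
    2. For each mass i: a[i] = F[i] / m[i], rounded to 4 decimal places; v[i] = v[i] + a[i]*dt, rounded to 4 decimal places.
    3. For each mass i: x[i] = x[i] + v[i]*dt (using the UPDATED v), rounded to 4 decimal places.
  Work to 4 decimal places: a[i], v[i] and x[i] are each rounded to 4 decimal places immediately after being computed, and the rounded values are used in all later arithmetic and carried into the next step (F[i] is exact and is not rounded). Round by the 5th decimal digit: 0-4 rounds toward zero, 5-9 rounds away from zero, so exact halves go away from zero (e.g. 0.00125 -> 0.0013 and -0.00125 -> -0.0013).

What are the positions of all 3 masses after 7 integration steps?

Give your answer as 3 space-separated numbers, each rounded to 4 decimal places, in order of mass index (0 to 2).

Step 0: x=[3.0000 11.0000 17.0000] v=[0.0000 0.0000 0.0000]
Step 1: x=[3.1000 10.9600 16.9800] v=[1.0000 -0.4000 -0.2000]
Step 2: x=[3.2952 10.8832 16.9396] v=[1.9520 -0.7680 -0.4040]
Step 3: x=[3.5763 10.7758 16.8781] v=[2.8106 -1.0743 -0.6153]
Step 4: x=[3.9298 10.6464 16.7945] v=[3.5352 -1.2937 -0.8358]
Step 5: x=[4.3391 10.5057 16.6880] v=[4.0926 -1.4074 -1.0654]
Step 6: x=[4.7849 10.3653 16.5578] v=[4.4581 -1.4043 -1.3019]
Step 7: x=[5.2466 10.2371 16.4038] v=[4.6172 -1.2819 -1.5404]

Answer: 5.2466 10.2371 16.4038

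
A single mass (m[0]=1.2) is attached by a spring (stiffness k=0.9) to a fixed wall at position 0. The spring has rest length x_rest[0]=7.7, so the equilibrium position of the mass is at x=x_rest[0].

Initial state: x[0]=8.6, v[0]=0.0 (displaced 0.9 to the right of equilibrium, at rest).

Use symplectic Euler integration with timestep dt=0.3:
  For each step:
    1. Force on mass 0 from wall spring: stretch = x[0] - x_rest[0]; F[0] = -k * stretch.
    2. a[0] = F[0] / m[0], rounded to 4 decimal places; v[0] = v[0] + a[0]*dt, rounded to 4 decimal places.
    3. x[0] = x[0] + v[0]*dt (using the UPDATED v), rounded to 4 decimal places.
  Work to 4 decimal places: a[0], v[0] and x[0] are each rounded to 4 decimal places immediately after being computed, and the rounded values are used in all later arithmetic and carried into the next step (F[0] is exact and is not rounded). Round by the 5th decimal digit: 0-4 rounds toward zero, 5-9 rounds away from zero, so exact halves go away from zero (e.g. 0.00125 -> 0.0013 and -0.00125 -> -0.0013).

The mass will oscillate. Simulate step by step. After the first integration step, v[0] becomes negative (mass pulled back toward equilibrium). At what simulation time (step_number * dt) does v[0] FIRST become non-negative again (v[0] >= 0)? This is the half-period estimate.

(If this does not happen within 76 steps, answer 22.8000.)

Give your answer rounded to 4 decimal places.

Answer: 3.9000

Derivation:
Step 0: x=[8.6000] v=[0.0000]
Step 1: x=[8.5393] v=[-0.2025]
Step 2: x=[8.4219] v=[-0.3914]
Step 3: x=[8.2558] v=[-0.5538]
Step 4: x=[8.0521] v=[-0.6789]
Step 5: x=[7.8247] v=[-0.7581]
Step 6: x=[7.5888] v=[-0.7862]
Step 7: x=[7.3604] v=[-0.7612]
Step 8: x=[7.1550] v=[-0.6848]
Step 9: x=[6.9863] v=[-0.5622]
Step 10: x=[6.8658] v=[-0.4016]
Step 11: x=[6.8016] v=[-0.2139]
Step 12: x=[6.7981] v=[-0.0118]
Step 13: x=[6.8554] v=[0.1911]
First v>=0 after going negative at step 13, time=3.9000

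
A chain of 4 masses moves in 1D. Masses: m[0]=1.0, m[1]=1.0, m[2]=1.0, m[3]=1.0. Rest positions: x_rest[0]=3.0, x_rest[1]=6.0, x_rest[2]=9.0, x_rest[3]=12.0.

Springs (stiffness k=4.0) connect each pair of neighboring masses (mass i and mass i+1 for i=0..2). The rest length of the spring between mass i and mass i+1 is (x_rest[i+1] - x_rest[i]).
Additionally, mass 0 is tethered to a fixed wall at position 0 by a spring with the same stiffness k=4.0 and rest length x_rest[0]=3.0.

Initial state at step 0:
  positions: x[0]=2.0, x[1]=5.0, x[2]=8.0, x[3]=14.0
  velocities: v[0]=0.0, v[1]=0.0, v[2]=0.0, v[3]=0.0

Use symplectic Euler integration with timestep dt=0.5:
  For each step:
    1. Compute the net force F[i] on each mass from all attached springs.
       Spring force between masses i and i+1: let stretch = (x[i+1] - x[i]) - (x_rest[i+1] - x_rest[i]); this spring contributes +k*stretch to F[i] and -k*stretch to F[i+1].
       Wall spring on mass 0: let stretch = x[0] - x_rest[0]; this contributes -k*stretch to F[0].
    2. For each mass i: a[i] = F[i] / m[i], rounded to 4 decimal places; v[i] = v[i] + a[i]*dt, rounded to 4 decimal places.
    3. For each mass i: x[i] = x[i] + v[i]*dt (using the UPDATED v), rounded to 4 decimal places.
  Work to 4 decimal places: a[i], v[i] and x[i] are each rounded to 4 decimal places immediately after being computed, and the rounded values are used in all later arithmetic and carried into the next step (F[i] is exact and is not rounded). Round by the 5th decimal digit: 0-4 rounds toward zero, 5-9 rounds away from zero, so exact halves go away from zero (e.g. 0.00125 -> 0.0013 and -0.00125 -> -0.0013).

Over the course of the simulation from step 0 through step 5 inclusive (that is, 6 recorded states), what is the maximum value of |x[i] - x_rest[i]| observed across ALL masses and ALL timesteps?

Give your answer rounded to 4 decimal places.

Answer: 3.0000

Derivation:
Step 0: x=[2.0000 5.0000 8.0000 14.0000] v=[0.0000 0.0000 0.0000 0.0000]
Step 1: x=[3.0000 5.0000 11.0000 11.0000] v=[2.0000 0.0000 6.0000 -6.0000]
Step 2: x=[3.0000 9.0000 8.0000 11.0000] v=[0.0000 8.0000 -6.0000 0.0000]
Step 3: x=[6.0000 6.0000 9.0000 11.0000] v=[6.0000 -6.0000 2.0000 0.0000]
Step 4: x=[3.0000 6.0000 9.0000 12.0000] v=[-6.0000 0.0000 0.0000 2.0000]
Step 5: x=[0.0000 6.0000 9.0000 13.0000] v=[-6.0000 0.0000 0.0000 2.0000]
Max displacement = 3.0000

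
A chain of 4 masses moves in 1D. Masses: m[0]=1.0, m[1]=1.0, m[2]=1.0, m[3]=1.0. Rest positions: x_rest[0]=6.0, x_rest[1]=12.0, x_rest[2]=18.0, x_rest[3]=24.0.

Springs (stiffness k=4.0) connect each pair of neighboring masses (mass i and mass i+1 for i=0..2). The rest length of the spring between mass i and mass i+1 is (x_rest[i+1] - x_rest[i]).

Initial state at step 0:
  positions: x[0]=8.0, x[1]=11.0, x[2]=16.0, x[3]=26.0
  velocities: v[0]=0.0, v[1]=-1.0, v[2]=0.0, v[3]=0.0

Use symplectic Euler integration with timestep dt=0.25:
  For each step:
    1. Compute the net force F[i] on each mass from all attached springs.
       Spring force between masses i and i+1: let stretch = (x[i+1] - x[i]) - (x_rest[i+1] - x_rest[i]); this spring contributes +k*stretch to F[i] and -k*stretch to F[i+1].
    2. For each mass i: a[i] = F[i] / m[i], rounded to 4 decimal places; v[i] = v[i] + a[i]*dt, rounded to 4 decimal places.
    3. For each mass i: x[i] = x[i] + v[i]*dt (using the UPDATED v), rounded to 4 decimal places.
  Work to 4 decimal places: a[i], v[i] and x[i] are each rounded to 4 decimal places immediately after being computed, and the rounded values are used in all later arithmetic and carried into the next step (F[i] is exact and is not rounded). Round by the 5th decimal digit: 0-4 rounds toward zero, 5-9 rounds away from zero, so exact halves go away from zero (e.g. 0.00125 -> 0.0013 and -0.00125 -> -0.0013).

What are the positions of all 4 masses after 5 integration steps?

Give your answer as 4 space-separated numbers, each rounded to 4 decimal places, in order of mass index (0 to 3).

Answer: 4.2715 13.5430 18.9336 23.0020

Derivation:
Step 0: x=[8.0000 11.0000 16.0000 26.0000] v=[0.0000 -1.0000 0.0000 0.0000]
Step 1: x=[7.2500 11.2500 17.2500 25.0000] v=[-3.0000 1.0000 5.0000 -4.0000]
Step 2: x=[6.0000 12.0000 18.9375 23.5625] v=[-5.0000 3.0000 6.7500 -5.7500]
Step 3: x=[4.7500 12.9844 20.0469 22.4688] v=[-5.0000 3.9375 4.4375 -4.3750]
Step 4: x=[4.0586 13.6758 19.9961 22.2696] v=[-2.7656 2.7656 -0.2031 -0.7969]
Step 5: x=[4.2715 13.5430 18.9336 23.0020] v=[0.8516 -0.5313 -4.2499 2.9296]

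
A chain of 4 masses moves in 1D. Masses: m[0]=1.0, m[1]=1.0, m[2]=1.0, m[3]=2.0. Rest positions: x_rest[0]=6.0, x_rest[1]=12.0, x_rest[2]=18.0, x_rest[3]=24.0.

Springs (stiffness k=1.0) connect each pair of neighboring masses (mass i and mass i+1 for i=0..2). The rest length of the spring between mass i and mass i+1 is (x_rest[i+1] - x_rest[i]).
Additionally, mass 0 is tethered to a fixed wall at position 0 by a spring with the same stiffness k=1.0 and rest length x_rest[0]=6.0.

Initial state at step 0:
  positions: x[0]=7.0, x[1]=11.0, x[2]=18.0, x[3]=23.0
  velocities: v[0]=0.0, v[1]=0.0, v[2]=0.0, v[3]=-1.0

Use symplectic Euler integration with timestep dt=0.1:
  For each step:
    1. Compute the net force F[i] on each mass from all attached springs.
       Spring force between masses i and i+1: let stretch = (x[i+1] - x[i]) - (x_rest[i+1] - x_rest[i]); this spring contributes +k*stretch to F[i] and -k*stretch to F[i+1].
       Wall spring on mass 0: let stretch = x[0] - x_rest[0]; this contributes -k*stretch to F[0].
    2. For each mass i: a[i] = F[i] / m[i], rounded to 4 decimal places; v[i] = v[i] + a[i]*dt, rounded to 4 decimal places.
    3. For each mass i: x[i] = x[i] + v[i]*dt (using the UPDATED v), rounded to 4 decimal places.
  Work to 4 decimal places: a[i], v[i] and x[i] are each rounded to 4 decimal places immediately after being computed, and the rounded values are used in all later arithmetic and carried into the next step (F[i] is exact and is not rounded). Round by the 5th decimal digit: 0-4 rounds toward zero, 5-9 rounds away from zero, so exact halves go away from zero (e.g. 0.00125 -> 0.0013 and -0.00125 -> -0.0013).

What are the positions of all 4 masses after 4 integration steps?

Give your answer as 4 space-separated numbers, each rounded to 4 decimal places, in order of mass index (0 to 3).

Answer: 6.7133 11.2837 17.8013 22.6531

Derivation:
Step 0: x=[7.0000 11.0000 18.0000 23.0000] v=[0.0000 0.0000 0.0000 -1.0000]
Step 1: x=[6.9700 11.0300 17.9800 22.9050] v=[-0.3000 0.3000 -0.2000 -0.9500]
Step 2: x=[6.9109 11.0889 17.9398 22.8154] v=[-0.5910 0.5890 -0.4025 -0.8963]
Step 3: x=[6.8245 11.1745 17.8798 22.7314] v=[-0.8643 0.8563 -0.6000 -0.8401]
Step 4: x=[6.7133 11.2837 17.8013 22.6531] v=[-1.1118 1.0918 -0.7854 -0.7827]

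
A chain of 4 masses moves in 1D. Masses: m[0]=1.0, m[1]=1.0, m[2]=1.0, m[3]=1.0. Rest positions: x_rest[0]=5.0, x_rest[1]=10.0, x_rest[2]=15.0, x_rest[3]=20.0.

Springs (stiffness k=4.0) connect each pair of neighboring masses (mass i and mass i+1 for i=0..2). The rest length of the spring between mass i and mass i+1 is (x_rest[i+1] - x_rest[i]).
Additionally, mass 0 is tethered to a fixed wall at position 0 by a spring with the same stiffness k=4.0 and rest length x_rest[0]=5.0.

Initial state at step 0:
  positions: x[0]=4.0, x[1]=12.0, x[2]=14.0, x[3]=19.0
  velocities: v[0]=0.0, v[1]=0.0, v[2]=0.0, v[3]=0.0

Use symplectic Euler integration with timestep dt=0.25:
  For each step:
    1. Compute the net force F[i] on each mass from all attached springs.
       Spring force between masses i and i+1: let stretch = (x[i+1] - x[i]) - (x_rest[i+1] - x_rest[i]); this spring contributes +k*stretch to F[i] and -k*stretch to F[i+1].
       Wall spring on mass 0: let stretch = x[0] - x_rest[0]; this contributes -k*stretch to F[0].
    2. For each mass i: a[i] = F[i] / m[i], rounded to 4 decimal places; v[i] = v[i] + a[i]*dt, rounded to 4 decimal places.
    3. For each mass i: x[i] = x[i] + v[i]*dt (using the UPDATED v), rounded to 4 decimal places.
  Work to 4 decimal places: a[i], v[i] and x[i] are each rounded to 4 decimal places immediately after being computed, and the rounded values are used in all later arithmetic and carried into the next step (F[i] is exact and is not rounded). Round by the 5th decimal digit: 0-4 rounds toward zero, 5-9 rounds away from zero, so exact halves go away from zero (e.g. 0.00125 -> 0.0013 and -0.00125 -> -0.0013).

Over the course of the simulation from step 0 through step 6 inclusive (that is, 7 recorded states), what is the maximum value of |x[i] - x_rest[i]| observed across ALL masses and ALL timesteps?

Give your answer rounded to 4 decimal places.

Step 0: x=[4.0000 12.0000 14.0000 19.0000] v=[0.0000 0.0000 0.0000 0.0000]
Step 1: x=[5.0000 10.5000 14.7500 19.0000] v=[4.0000 -6.0000 3.0000 0.0000]
Step 2: x=[6.1250 8.6875 15.5000 19.1875] v=[4.5000 -7.2500 3.0000 0.7500]
Step 3: x=[6.3594 7.9375 15.4688 19.7031] v=[0.9375 -3.0000 -0.1250 2.0625]
Step 4: x=[5.3985 8.6758 14.6133 20.4102] v=[-3.8438 2.9532 -3.4220 2.8282]
Step 5: x=[3.9073 10.0792 13.7227 20.9180] v=[-5.9650 5.6134 -3.5626 2.0313]
Step 6: x=[2.9822 10.8505 13.7200 20.8770] v=[-3.7004 3.0850 -0.0108 -0.1640]
Max displacement = 2.0625

Answer: 2.0625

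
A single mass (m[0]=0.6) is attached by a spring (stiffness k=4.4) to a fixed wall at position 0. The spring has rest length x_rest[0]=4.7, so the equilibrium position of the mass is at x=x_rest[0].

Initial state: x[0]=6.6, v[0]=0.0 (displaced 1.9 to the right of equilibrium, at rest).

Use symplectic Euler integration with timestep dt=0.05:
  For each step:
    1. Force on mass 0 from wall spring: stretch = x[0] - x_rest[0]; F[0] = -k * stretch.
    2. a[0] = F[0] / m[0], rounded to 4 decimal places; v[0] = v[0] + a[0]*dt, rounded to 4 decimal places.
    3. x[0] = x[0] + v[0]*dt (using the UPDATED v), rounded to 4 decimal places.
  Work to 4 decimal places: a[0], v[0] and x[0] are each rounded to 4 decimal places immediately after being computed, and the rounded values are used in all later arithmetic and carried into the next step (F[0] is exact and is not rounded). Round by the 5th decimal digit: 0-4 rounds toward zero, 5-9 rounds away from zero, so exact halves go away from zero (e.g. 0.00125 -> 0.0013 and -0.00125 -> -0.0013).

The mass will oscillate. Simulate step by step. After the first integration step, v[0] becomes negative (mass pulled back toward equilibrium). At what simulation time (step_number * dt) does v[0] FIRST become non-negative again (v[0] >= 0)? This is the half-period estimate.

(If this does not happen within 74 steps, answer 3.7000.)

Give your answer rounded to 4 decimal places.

Answer: 1.2000

Derivation:
Step 0: x=[6.6000] v=[0.0000]
Step 1: x=[6.5652] v=[-0.6967]
Step 2: x=[6.4962] v=[-1.3806]
Step 3: x=[6.3942] v=[-2.0392]
Step 4: x=[6.2612] v=[-2.6604]
Step 5: x=[6.0996] v=[-3.2328]
Step 6: x=[5.9123] v=[-3.7460]
Step 7: x=[5.7028] v=[-4.1905]
Step 8: x=[5.4749] v=[-4.5582]
Step 9: x=[5.2328] v=[-4.8423]
Step 10: x=[4.9809] v=[-5.0377]
Step 11: x=[4.7239] v=[-5.1407]
Step 12: x=[4.4664] v=[-5.1495]
Step 13: x=[4.2132] v=[-5.0638]
Step 14: x=[3.9689] v=[-4.8853]
Step 15: x=[3.7380] v=[-4.6172]
Step 16: x=[3.5248] v=[-4.2645]
Step 17: x=[3.3331] v=[-3.8336]
Step 18: x=[3.1665] v=[-3.3324]
Step 19: x=[3.0280] v=[-2.7701]
Step 20: x=[2.9202] v=[-2.1570]
Step 21: x=[2.8450] v=[-1.5044]
Step 22: x=[2.8038] v=[-0.8242]
Step 23: x=[2.7974] v=[-0.1289]
Step 24: x=[2.8258] v=[0.5687]
First v>=0 after going negative at step 24, time=1.2000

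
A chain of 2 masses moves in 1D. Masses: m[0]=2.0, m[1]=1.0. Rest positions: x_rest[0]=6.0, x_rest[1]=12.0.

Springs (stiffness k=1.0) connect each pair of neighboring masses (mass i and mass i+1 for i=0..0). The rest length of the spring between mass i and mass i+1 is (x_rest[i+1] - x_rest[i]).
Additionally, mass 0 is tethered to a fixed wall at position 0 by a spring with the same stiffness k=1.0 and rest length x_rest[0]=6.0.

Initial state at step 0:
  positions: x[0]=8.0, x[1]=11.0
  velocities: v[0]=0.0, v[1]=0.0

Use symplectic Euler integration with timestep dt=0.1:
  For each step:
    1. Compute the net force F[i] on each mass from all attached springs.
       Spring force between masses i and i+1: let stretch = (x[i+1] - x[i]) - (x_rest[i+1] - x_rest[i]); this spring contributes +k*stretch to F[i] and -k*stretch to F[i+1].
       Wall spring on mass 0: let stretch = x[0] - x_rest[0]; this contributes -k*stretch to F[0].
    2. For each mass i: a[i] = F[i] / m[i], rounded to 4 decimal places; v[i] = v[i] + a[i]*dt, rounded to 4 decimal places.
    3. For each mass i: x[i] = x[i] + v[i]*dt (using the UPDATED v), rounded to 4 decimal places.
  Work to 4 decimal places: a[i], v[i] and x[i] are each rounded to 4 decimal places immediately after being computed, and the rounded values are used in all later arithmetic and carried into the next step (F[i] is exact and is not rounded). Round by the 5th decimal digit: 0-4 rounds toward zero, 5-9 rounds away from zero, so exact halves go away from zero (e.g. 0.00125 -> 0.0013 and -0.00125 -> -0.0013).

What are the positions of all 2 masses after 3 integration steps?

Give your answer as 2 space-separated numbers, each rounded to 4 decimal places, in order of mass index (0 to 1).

Answer: 7.8520 11.1773

Derivation:
Step 0: x=[8.0000 11.0000] v=[0.0000 0.0000]
Step 1: x=[7.9750 11.0300] v=[-0.2500 0.3000]
Step 2: x=[7.9254 11.0895] v=[-0.4960 0.5945]
Step 3: x=[7.8520 11.1773] v=[-0.7341 0.8781]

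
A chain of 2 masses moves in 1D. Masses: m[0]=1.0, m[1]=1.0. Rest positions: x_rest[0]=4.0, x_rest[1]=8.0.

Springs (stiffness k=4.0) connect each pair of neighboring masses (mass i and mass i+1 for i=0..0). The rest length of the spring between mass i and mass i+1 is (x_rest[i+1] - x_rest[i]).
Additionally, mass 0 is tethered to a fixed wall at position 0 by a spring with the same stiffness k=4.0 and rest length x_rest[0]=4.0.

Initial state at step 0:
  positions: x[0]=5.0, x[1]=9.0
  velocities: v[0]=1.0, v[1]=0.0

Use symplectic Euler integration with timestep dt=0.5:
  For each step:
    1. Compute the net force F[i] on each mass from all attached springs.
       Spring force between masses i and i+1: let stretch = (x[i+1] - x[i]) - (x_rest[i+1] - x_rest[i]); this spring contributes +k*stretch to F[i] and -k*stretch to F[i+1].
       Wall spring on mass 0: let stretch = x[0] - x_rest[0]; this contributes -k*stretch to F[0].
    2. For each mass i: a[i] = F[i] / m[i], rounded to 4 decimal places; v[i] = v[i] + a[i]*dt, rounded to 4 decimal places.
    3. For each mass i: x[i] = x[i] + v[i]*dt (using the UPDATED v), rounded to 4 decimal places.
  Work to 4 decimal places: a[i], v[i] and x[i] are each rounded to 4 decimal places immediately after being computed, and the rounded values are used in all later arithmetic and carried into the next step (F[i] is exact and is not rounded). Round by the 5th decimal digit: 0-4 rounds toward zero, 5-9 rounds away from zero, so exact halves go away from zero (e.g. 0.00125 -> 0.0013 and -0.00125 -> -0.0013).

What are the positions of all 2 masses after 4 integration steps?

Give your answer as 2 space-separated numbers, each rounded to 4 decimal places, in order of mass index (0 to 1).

Step 0: x=[5.0000 9.0000] v=[1.0000 0.0000]
Step 1: x=[4.5000 9.0000] v=[-1.0000 0.0000]
Step 2: x=[4.0000 8.5000] v=[-1.0000 -1.0000]
Step 3: x=[4.0000 7.5000] v=[0.0000 -2.0000]
Step 4: x=[3.5000 7.0000] v=[-1.0000 -1.0000]

Answer: 3.5000 7.0000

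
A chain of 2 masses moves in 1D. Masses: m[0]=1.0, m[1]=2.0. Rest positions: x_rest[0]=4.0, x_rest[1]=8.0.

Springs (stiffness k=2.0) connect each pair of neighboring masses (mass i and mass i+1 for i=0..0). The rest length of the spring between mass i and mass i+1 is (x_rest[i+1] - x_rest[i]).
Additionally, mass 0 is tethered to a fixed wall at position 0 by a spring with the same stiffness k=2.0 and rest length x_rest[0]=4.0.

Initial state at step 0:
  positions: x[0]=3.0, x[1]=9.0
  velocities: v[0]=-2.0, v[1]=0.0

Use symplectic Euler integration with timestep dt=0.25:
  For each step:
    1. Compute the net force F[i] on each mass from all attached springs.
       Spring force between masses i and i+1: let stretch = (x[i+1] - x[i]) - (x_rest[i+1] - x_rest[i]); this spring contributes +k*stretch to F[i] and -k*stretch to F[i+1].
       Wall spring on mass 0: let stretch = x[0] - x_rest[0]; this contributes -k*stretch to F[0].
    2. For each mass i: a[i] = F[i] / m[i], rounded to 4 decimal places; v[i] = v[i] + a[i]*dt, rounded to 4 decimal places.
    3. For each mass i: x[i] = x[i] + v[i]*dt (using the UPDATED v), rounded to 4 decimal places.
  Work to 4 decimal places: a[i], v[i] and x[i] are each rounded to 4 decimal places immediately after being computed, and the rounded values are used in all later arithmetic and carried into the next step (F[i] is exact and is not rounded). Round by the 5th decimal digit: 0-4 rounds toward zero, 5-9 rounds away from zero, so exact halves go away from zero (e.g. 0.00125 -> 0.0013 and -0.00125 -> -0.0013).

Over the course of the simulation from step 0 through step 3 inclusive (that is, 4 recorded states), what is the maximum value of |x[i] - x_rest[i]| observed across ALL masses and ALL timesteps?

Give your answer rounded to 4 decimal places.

Answer: 1.1250

Derivation:
Step 0: x=[3.0000 9.0000] v=[-2.0000 0.0000]
Step 1: x=[2.8750 8.8750] v=[-0.5000 -0.5000]
Step 2: x=[3.1406 8.6250] v=[1.0625 -1.0000]
Step 3: x=[3.6992 8.2822] v=[2.2344 -1.3711]
Max displacement = 1.1250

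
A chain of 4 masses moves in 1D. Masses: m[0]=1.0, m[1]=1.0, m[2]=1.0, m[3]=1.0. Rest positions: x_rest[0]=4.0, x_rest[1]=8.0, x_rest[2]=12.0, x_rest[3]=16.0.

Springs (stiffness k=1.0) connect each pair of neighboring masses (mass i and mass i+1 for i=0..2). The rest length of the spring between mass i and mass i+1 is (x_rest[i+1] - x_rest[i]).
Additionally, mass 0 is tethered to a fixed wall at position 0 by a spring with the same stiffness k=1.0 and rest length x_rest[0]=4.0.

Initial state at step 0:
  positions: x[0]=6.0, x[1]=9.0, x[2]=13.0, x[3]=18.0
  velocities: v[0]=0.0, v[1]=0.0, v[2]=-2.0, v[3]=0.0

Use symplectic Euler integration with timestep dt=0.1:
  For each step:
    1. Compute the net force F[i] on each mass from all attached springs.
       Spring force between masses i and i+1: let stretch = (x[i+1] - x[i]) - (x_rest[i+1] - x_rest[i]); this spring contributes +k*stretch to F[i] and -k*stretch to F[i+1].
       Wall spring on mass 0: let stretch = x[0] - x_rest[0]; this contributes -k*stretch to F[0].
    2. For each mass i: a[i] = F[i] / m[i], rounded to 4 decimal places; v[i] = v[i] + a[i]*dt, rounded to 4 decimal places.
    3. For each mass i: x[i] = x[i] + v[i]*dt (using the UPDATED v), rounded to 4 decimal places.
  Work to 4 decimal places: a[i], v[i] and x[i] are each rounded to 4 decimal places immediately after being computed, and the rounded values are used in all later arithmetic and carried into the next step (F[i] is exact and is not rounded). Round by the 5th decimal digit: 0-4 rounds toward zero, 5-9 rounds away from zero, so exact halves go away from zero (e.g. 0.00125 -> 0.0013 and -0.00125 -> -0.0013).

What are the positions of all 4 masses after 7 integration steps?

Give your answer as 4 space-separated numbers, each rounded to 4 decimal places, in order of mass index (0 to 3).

Step 0: x=[6.0000 9.0000 13.0000 18.0000] v=[0.0000 0.0000 -2.0000 0.0000]
Step 1: x=[5.9700 9.0100 12.8100 17.9900] v=[-0.3000 0.1000 -1.9000 -0.1000]
Step 2: x=[5.9107 9.0276 12.6338 17.9682] v=[-0.5930 0.1760 -1.7620 -0.2180]
Step 3: x=[5.8235 9.0501 12.4749 17.9331] v=[-0.8724 0.2249 -1.5892 -0.3514]
Step 4: x=[5.7103 9.0746 12.3363 17.8834] v=[-1.1321 0.2447 -1.3859 -0.4972]
Step 5: x=[5.5736 9.0980 12.2206 17.8182] v=[-1.3667 0.2344 -1.1574 -0.6519]
Step 6: x=[5.4164 9.1174 12.1296 17.7370] v=[-1.5716 0.1942 -0.9099 -0.8117]
Step 7: x=[5.2421 9.1299 12.0646 17.6398] v=[-1.7431 0.1253 -0.6504 -0.9724]

Answer: 5.2421 9.1299 12.0646 17.6398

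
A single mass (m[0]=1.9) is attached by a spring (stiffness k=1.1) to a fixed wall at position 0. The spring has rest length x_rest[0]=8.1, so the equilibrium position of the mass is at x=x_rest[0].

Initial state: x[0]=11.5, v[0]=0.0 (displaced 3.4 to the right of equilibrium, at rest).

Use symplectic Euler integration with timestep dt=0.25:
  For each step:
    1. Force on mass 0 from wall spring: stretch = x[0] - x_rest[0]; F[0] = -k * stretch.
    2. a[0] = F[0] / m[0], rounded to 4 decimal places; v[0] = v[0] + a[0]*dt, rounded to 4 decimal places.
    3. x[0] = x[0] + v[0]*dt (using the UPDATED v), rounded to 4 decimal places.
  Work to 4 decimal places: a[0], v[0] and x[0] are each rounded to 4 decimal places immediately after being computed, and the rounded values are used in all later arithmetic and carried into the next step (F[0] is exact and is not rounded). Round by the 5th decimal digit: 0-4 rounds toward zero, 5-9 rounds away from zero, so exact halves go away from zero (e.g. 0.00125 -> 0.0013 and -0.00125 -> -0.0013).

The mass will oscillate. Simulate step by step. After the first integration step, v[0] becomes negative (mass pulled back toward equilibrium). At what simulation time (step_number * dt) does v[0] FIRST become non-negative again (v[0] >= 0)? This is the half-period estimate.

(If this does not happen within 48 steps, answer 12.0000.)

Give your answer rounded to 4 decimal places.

Answer: 4.2500

Derivation:
Step 0: x=[11.5000] v=[0.0000]
Step 1: x=[11.3770] v=[-0.4921]
Step 2: x=[11.1354] v=[-0.9664]
Step 3: x=[10.7840] v=[-1.4057]
Step 4: x=[10.3355] v=[-1.7942]
Step 5: x=[9.8061] v=[-2.1178]
Step 6: x=[9.2149] v=[-2.3647]
Step 7: x=[8.5834] v=[-2.5261]
Step 8: x=[7.9344] v=[-2.5961]
Step 9: x=[7.2914] v=[-2.5721]
Step 10: x=[6.6776] v=[-2.4551]
Step 11: x=[6.1153] v=[-2.2492]
Step 12: x=[5.6248] v=[-1.9620]
Step 13: x=[5.2239] v=[-1.6038]
Step 14: x=[4.9270] v=[-1.1875]
Step 15: x=[4.7449] v=[-0.7283]
Step 16: x=[4.6842] v=[-0.2427]
Step 17: x=[4.7471] v=[0.2517]
First v>=0 after going negative at step 17, time=4.2500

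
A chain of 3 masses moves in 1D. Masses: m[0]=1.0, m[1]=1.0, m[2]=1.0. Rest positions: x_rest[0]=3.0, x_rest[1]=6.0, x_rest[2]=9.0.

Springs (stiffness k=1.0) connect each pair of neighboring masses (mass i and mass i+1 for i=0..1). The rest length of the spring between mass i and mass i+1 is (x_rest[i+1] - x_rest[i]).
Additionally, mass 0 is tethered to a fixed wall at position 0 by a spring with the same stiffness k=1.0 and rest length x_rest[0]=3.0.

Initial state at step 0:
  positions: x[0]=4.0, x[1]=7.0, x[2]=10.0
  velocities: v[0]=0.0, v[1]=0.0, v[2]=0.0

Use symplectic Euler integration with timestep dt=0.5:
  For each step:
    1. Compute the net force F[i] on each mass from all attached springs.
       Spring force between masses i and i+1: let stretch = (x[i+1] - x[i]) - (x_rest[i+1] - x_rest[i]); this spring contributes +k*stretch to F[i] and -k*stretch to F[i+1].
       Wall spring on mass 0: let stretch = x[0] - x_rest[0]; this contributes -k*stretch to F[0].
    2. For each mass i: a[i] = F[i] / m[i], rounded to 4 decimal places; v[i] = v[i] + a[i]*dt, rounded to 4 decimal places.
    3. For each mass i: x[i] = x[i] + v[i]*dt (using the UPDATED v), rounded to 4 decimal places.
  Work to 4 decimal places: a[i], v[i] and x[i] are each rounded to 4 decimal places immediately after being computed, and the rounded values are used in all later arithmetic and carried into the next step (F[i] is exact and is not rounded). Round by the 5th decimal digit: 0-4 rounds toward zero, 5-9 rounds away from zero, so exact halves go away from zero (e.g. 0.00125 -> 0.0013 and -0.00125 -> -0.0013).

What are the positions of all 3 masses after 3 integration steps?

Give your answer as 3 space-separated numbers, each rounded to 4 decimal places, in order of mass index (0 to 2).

Step 0: x=[4.0000 7.0000 10.0000] v=[0.0000 0.0000 0.0000]
Step 1: x=[3.7500 7.0000 10.0000] v=[-0.5000 0.0000 0.0000]
Step 2: x=[3.3750 6.9375 10.0000] v=[-0.7500 -0.1250 0.0000]
Step 3: x=[3.0469 6.7500 9.9844] v=[-0.6563 -0.3750 -0.0313]

Answer: 3.0469 6.7500 9.9844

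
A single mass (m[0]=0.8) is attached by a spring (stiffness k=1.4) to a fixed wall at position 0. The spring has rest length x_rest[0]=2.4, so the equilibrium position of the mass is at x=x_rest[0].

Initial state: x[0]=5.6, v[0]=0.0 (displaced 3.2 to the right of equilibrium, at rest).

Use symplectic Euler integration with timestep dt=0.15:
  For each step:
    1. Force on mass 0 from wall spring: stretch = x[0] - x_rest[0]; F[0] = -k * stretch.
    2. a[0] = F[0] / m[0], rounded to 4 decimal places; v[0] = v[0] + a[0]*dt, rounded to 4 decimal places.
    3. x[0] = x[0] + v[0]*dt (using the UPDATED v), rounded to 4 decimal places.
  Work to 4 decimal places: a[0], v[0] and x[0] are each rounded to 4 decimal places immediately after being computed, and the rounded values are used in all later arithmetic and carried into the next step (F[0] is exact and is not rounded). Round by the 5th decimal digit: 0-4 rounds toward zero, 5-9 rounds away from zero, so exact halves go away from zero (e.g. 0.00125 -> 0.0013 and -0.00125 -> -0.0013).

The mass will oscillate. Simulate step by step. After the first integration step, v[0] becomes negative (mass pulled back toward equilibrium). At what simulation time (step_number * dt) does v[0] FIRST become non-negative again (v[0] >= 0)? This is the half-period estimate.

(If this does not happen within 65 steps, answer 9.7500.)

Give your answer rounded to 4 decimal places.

Step 0: x=[5.6000] v=[0.0000]
Step 1: x=[5.4740] v=[-0.8400]
Step 2: x=[5.2270] v=[-1.6469]
Step 3: x=[4.8687] v=[-2.3890]
Step 4: x=[4.4132] v=[-3.0370]
Step 5: x=[3.8784] v=[-3.5655]
Step 6: x=[3.2854] v=[-3.9536]
Step 7: x=[2.6575] v=[-4.1860]
Step 8: x=[2.0195] v=[-4.2536]
Step 9: x=[1.3964] v=[-4.1537]
Step 10: x=[0.8129] v=[-3.8903]
Step 11: x=[0.2918] v=[-3.4737]
Step 12: x=[-0.1462] v=[-2.9203]
Step 13: x=[-0.4840] v=[-2.2519]
Step 14: x=[-0.7082] v=[-1.4949]
Step 15: x=[-0.8101] v=[-0.6790]
Step 16: x=[-0.7855] v=[0.1637]
First v>=0 after going negative at step 16, time=2.4000

Answer: 2.4000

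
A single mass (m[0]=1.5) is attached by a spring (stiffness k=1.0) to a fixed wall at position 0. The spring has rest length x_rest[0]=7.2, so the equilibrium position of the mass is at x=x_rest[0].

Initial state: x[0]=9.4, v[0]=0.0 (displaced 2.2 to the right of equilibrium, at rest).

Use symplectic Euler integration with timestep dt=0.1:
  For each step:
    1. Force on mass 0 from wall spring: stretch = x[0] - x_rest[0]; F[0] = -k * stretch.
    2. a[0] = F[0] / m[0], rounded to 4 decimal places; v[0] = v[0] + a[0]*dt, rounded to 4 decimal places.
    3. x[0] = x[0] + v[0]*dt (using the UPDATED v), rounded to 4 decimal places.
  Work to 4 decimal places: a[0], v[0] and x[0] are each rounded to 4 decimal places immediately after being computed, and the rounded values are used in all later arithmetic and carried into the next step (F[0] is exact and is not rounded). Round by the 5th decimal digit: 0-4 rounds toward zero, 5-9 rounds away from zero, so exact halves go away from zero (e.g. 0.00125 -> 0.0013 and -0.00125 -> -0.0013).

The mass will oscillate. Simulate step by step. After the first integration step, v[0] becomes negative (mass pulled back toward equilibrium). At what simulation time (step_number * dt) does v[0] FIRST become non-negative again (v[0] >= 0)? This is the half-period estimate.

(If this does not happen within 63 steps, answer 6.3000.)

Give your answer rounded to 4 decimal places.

Step 0: x=[9.4000] v=[0.0000]
Step 1: x=[9.3853] v=[-0.1467]
Step 2: x=[9.3561] v=[-0.2924]
Step 3: x=[9.3125] v=[-0.4361]
Step 4: x=[9.2548] v=[-0.5769]
Step 5: x=[9.1834] v=[-0.7139]
Step 6: x=[9.0988] v=[-0.8461]
Step 7: x=[9.0015] v=[-0.9727]
Step 8: x=[8.8922] v=[-1.0928]
Step 9: x=[8.7716] v=[-1.2056]
Step 10: x=[8.6406] v=[-1.3104]
Step 11: x=[8.5000] v=[-1.4064]
Step 12: x=[8.3507] v=[-1.4931]
Step 13: x=[8.1937] v=[-1.5698]
Step 14: x=[8.0301] v=[-1.6361]
Step 15: x=[7.8610] v=[-1.6914]
Step 16: x=[7.6875] v=[-1.7355]
Step 17: x=[7.5107] v=[-1.7680]
Step 18: x=[7.3318] v=[-1.7887]
Step 19: x=[7.1521] v=[-1.7975]
Step 20: x=[6.9727] v=[-1.7943]
Step 21: x=[6.7948] v=[-1.7792]
Step 22: x=[6.6196] v=[-1.7522]
Step 23: x=[6.4483] v=[-1.7135]
Step 24: x=[6.2820] v=[-1.6634]
Step 25: x=[6.1218] v=[-1.6022]
Step 26: x=[5.9688] v=[-1.5303]
Step 27: x=[5.8240] v=[-1.4482]
Step 28: x=[5.6884] v=[-1.3565]
Step 29: x=[5.5628] v=[-1.2557]
Step 30: x=[5.4481] v=[-1.1466]
Step 31: x=[5.3451] v=[-1.0298]
Step 32: x=[5.2545] v=[-0.9061]
Step 33: x=[5.1769] v=[-0.7764]
Step 34: x=[5.1128] v=[-0.6415]
Step 35: x=[5.0626] v=[-0.5024]
Step 36: x=[5.0266] v=[-0.3599]
Step 37: x=[5.0051] v=[-0.2150]
Step 38: x=[4.9982] v=[-0.0687]
Step 39: x=[5.0060] v=[0.0781]
First v>=0 after going negative at step 39, time=3.9000

Answer: 3.9000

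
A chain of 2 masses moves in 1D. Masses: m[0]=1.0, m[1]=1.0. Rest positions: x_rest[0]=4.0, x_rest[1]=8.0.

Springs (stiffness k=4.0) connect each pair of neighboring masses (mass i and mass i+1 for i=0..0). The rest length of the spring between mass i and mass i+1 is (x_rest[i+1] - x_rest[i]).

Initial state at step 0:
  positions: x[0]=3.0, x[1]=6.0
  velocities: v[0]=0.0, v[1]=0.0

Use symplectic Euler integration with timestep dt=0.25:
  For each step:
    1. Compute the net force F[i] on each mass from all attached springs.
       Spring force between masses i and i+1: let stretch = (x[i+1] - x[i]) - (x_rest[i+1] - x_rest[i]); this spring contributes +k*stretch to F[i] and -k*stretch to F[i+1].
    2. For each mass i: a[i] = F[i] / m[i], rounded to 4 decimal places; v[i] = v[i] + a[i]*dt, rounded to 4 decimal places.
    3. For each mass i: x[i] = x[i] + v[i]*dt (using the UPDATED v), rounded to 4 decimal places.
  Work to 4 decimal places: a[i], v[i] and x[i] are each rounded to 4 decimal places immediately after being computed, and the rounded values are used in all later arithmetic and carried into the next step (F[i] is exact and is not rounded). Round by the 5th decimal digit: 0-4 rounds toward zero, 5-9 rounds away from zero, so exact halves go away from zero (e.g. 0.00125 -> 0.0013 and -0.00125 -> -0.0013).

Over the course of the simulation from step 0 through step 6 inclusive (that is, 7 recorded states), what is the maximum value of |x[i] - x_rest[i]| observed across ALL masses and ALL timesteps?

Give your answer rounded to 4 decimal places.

Answer: 2.0312

Derivation:
Step 0: x=[3.0000 6.0000] v=[0.0000 0.0000]
Step 1: x=[2.7500 6.2500] v=[-1.0000 1.0000]
Step 2: x=[2.3750 6.6250] v=[-1.5000 1.5000]
Step 3: x=[2.0625 6.9375] v=[-1.2500 1.2500]
Step 4: x=[1.9688 7.0313] v=[-0.3750 0.3750]
Step 5: x=[2.1407 6.8594] v=[0.6875 -0.6875]
Step 6: x=[2.4923 6.5079] v=[1.4062 -1.4062]
Max displacement = 2.0312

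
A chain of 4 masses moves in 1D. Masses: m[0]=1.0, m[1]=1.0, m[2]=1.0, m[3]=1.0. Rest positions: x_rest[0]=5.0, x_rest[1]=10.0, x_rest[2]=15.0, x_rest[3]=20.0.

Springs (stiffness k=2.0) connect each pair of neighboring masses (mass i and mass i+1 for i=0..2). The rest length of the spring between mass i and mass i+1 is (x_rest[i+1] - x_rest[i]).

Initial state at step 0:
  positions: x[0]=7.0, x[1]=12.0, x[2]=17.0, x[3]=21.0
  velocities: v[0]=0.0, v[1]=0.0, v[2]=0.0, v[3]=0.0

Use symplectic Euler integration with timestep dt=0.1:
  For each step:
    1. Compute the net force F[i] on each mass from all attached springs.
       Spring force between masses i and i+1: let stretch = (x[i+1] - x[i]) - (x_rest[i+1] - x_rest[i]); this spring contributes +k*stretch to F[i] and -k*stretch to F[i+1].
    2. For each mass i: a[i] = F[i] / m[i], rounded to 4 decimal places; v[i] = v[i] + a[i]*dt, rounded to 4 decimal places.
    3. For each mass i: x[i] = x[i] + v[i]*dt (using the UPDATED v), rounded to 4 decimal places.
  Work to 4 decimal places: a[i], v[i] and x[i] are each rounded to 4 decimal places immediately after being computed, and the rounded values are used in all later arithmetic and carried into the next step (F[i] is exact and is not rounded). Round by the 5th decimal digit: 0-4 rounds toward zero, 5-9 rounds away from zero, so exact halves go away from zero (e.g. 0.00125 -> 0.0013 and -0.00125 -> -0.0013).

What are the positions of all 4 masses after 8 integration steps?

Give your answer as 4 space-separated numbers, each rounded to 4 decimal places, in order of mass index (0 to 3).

Step 0: x=[7.0000 12.0000 17.0000 21.0000] v=[0.0000 0.0000 0.0000 0.0000]
Step 1: x=[7.0000 12.0000 16.9800 21.0200] v=[0.0000 0.0000 -0.2000 0.2000]
Step 2: x=[7.0000 11.9996 16.9412 21.0592] v=[0.0000 -0.0040 -0.3880 0.3920]
Step 3: x=[7.0000 11.9980 16.8859 21.1160] v=[-0.0001 -0.0156 -0.5527 0.5684]
Step 4: x=[7.0000 11.9942 16.8175 21.1882] v=[-0.0005 -0.0376 -0.6843 0.7224]
Step 5: x=[6.9998 11.9870 16.7400 21.2730] v=[-0.0017 -0.0718 -0.7748 0.8483]
Step 6: x=[6.9994 11.9751 16.6581 21.3672] v=[-0.0043 -0.1186 -0.8188 0.9417]
Step 7: x=[6.9985 11.9574 16.5767 21.4672] v=[-0.0092 -0.1771 -0.8136 0.9999]
Step 8: x=[6.9968 11.9329 16.5008 21.5694] v=[-0.0174 -0.2450 -0.7594 1.0218]

Answer: 6.9968 11.9329 16.5008 21.5694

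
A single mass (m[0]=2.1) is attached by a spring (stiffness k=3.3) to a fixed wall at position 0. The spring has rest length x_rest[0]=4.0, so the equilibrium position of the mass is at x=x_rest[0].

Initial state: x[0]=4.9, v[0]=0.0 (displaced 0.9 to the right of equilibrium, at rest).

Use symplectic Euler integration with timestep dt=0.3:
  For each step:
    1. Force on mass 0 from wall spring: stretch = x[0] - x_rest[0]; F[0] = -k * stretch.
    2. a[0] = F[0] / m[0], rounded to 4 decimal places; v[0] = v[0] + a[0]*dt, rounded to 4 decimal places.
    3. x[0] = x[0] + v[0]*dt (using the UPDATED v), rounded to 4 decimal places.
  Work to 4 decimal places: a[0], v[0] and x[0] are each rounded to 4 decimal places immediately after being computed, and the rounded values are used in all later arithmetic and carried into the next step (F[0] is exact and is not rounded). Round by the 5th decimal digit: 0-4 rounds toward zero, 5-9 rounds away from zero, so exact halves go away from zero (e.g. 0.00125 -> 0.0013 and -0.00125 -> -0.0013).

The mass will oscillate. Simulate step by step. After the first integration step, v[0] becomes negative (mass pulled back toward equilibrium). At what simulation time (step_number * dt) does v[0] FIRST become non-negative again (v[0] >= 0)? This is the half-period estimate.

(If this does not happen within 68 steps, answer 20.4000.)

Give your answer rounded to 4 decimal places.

Answer: 2.7000

Derivation:
Step 0: x=[4.9000] v=[0.0000]
Step 1: x=[4.7727] v=[-0.4243]
Step 2: x=[4.5361] v=[-0.7886]
Step 3: x=[4.2237] v=[-1.0413]
Step 4: x=[3.8797] v=[-1.1468]
Step 5: x=[3.5527] v=[-1.0901]
Step 6: x=[3.2889] v=[-0.8792]
Step 7: x=[3.1257] v=[-0.5440]
Step 8: x=[3.0862] v=[-0.1318]
Step 9: x=[3.1759] v=[0.2990]
First v>=0 after going negative at step 9, time=2.7000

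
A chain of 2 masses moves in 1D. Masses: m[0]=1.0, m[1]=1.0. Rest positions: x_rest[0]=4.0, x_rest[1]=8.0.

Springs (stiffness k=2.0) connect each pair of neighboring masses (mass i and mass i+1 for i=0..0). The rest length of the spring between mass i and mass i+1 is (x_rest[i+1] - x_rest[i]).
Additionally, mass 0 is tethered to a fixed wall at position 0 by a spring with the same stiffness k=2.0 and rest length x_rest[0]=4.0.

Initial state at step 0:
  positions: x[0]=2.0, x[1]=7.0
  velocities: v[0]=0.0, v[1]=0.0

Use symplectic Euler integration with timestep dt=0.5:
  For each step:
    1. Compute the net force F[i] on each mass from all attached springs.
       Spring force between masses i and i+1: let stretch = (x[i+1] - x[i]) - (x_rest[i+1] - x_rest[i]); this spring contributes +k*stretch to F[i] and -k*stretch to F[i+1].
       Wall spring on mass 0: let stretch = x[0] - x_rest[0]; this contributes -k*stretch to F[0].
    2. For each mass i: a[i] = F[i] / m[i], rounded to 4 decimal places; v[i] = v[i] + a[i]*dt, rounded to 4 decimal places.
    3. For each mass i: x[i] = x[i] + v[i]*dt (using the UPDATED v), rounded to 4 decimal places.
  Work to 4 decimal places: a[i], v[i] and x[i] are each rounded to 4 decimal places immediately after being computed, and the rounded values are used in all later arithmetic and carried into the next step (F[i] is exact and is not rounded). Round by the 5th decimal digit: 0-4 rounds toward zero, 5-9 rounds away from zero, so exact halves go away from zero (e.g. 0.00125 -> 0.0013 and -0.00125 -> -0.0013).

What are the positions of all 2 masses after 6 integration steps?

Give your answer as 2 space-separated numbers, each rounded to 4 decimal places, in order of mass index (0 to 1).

Answer: 5.0625 9.5469

Derivation:
Step 0: x=[2.0000 7.0000] v=[0.0000 0.0000]
Step 1: x=[3.5000 6.5000] v=[3.0000 -1.0000]
Step 2: x=[4.7500 6.5000] v=[2.5000 0.0000]
Step 3: x=[4.5000 7.6250] v=[-0.5000 2.2500]
Step 4: x=[3.5625 9.1875] v=[-1.8750 3.1250]
Step 5: x=[3.6563 9.9375] v=[0.1875 1.5000]
Step 6: x=[5.0625 9.5469] v=[2.8124 -0.7812]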